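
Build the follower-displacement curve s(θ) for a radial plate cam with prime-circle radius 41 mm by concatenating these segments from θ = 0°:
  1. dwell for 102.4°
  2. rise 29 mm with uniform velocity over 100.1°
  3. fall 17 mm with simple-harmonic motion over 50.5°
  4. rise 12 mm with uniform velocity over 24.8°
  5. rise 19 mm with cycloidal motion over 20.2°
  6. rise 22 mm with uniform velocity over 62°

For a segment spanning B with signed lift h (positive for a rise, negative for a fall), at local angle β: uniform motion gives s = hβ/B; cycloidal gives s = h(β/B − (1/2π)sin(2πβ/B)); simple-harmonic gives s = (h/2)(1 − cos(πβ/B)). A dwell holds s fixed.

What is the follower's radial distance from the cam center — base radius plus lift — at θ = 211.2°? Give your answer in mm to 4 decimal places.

seg 1 [0°–102.4°] dwell: s stays 0.0000
seg 2 [102.4°–202.5°] uniform, h=29: full span → s += 29 → s = 29.0000
seg 3 [202.5°–253°] simple-harmonic, h=-17: θ=211.2° here. β=8.7, B=50.5. -17/2·(1 − cos(π·0.1723)) = -1.2148 → s = 27.7852
radial distance = base radius + s = 41 + 27.7852 = 68.7852

68.7852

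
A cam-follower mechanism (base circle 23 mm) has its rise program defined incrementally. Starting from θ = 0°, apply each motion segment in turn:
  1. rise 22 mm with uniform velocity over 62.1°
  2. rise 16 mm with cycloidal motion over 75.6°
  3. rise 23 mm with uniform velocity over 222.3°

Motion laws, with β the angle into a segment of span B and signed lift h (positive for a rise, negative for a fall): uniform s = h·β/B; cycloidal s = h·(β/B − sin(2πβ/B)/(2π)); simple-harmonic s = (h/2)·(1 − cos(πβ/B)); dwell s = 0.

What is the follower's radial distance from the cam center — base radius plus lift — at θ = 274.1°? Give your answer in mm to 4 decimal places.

seg 1 [0°–62.1°] uniform, h=22: full span → s += 22 → s = 22.0000
seg 2 [62.1°–137.7°] cycloidal, h=16: full span → s += 16 → s = 38.0000
seg 3 [137.7°–360°] uniform, h=23: θ=274.1° here. β=136.4, B=222.3. 23·136.4/222.3 = 14.1125 → s = 52.1125
radial distance = base radius + s = 23 + 52.1125 = 75.1125

75.1125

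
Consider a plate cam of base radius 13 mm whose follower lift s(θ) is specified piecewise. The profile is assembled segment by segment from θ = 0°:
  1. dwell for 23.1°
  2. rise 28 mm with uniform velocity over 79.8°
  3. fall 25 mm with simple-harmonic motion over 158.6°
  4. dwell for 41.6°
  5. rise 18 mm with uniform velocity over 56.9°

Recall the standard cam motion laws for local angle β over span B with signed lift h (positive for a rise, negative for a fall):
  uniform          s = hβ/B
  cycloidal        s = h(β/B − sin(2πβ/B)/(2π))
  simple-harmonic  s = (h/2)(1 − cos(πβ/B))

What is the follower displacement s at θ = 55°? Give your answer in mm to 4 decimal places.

seg 1 [0°–23.1°] dwell: s stays 0.0000
seg 2 [23.1°–102.9°] uniform, h=28: θ=55° here. β=31.9, B=79.8. 28·31.9/79.8 = 11.1930 → s = 11.1930

11.1930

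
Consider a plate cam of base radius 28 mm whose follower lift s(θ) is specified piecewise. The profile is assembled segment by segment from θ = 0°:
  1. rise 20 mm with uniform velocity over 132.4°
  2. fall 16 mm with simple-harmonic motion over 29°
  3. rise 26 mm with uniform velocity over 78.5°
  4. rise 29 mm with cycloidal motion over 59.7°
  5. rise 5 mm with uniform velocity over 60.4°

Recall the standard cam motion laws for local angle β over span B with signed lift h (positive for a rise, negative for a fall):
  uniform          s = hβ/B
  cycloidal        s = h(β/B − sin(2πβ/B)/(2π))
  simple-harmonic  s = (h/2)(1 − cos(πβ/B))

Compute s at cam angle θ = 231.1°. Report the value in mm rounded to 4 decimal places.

seg 1 [0°–132.4°] uniform, h=20: full span → s += 20 → s = 20.0000
seg 2 [132.4°–161.4°] simple-harmonic, h=-16: full span → s += -16 → s = 4.0000
seg 3 [161.4°–239.9°] uniform, h=26: θ=231.1° here. β=69.7, B=78.5. 26·69.7/78.5 = 23.0854 → s = 27.0854

27.0854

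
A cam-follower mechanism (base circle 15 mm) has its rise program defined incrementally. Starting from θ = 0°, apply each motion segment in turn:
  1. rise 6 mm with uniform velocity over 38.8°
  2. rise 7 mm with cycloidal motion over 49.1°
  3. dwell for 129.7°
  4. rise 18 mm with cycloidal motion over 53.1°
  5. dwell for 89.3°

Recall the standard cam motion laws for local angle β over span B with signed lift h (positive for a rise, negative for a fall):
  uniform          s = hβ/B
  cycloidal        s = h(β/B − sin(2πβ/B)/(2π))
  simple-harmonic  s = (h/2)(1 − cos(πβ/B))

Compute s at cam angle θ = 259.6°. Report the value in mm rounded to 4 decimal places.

seg 1 [0°–38.8°] uniform, h=6: full span → s += 6 → s = 6.0000
seg 2 [38.8°–87.9°] cycloidal, h=7: full span → s += 7 → s = 13.0000
seg 3 [87.9°–217.6°] dwell: s stays 13.0000
seg 4 [217.6°–270.7°] cycloidal, h=18: θ=259.6° here. β=42, B=53.1. 18·(0.7910 − sin(2π·0.7910)/(2π)) = 17.0077 → s = 30.0077

30.0077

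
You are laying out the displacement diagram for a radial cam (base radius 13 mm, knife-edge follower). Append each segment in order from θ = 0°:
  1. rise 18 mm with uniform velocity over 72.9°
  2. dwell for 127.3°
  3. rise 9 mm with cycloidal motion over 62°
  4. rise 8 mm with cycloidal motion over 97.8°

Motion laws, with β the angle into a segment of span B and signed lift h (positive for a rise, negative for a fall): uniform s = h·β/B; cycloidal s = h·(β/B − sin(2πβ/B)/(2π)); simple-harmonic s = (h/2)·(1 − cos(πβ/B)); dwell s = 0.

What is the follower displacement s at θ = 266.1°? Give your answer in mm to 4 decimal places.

seg 1 [0°–72.9°] uniform, h=18: full span → s += 18 → s = 18.0000
seg 2 [72.9°–200.2°] dwell: s stays 18.0000
seg 3 [200.2°–262.2°] cycloidal, h=9: full span → s += 9 → s = 27.0000
seg 4 [262.2°–360°] cycloidal, h=8: θ=266.1° here. β=3.9, B=97.8. 8·(0.0399 − sin(2π·0.0399)/(2π)) = 0.0033 → s = 27.0033

27.0033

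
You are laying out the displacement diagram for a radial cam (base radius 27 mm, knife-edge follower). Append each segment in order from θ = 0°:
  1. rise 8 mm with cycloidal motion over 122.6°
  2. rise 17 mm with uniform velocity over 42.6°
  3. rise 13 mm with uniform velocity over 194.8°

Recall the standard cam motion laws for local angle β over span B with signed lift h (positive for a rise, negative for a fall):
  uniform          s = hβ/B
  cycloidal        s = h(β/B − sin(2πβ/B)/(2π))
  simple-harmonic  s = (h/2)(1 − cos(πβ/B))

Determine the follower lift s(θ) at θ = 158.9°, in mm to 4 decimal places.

seg 1 [0°–122.6°] cycloidal, h=8: full span → s += 8 → s = 8.0000
seg 2 [122.6°–165.2°] uniform, h=17: θ=158.9° here. β=36.3, B=42.6. 17·36.3/42.6 = 14.4859 → s = 22.4859

22.4859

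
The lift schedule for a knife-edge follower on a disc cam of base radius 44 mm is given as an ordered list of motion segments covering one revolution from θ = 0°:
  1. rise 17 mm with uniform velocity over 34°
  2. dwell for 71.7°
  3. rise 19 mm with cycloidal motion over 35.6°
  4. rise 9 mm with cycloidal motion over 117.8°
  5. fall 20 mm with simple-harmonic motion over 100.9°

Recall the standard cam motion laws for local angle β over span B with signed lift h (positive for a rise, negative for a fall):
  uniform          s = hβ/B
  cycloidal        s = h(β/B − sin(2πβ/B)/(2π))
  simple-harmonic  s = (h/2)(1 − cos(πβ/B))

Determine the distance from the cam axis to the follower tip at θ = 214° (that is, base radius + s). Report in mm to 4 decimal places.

seg 1 [0°–34°] uniform, h=17: full span → s += 17 → s = 17.0000
seg 2 [34°–105.7°] dwell: s stays 17.0000
seg 3 [105.7°–141.3°] cycloidal, h=19: full span → s += 19 → s = 36.0000
seg 4 [141.3°–259.1°] cycloidal, h=9: θ=214° here. β=72.7, B=117.8. 9·(0.6171 − sin(2π·0.6171)/(2π)) = 6.5160 → s = 42.5160
radial distance = base radius + s = 44 + 42.5160 = 86.5160

86.5160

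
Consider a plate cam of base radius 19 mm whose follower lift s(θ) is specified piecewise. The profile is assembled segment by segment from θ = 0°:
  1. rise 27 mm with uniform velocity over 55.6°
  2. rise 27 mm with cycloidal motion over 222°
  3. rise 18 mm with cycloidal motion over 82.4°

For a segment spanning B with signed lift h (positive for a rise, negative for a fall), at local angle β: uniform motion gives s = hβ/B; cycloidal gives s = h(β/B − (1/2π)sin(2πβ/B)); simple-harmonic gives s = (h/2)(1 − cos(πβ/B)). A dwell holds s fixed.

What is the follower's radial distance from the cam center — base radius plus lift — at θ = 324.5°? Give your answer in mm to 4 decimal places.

seg 1 [0°–55.6°] uniform, h=27: full span → s += 27 → s = 27.0000
seg 2 [55.6°–277.6°] cycloidal, h=27: full span → s += 27 → s = 54.0000
seg 3 [277.6°–360°] cycloidal, h=18: θ=324.5° here. β=46.9, B=82.4. 18·(0.5692 − sin(2π·0.5692)/(2π)) = 11.4515 → s = 65.4515
radial distance = base radius + s = 19 + 65.4515 = 84.4515

84.4515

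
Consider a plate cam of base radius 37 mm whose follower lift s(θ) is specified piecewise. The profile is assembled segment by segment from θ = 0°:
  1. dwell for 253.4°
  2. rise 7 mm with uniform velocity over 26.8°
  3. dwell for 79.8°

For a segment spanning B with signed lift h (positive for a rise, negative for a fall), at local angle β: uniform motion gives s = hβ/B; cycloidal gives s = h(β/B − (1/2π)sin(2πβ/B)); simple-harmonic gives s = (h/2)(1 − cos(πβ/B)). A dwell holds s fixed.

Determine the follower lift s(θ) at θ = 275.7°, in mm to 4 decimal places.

seg 1 [0°–253.4°] dwell: s stays 0.0000
seg 2 [253.4°–280.2°] uniform, h=7: θ=275.7° here. β=22.3, B=26.8. 7·22.3/26.8 = 5.8246 → s = 5.8246

5.8246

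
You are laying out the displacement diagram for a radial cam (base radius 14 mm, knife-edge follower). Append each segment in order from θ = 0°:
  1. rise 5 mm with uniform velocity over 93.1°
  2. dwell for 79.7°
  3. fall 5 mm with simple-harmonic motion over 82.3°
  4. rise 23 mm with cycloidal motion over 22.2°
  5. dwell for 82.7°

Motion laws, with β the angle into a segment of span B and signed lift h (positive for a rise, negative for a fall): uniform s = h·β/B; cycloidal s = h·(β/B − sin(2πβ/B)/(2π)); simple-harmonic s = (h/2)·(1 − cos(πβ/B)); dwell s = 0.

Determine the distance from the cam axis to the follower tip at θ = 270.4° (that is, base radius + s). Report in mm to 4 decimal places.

seg 1 [0°–93.1°] uniform, h=5: full span → s += 5 → s = 5.0000
seg 2 [93.1°–172.8°] dwell: s stays 5.0000
seg 3 [172.8°–255.1°] simple-harmonic, h=-5: full span → s += -5 → s = 0.0000
seg 4 [255.1°–277.3°] cycloidal, h=23: θ=270.4° here. β=15.3, B=22.2. 23·(0.6892 − sin(2π·0.6892)/(2π)) = 19.2479 → s = 19.2479
radial distance = base radius + s = 14 + 19.2479 = 33.2479

33.2479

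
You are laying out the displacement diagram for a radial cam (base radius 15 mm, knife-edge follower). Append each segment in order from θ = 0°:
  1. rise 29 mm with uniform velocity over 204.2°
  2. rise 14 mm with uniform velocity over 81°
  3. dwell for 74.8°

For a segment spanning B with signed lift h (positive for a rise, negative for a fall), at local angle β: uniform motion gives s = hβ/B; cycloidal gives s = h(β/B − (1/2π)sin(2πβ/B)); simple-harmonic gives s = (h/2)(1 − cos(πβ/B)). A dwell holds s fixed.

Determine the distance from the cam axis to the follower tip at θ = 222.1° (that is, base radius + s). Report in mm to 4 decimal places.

seg 1 [0°–204.2°] uniform, h=29: full span → s += 29 → s = 29.0000
seg 2 [204.2°–285.2°] uniform, h=14: θ=222.1° here. β=17.9, B=81. 14·17.9/81 = 3.0938 → s = 32.0938
radial distance = base radius + s = 15 + 32.0938 = 47.0938

47.0938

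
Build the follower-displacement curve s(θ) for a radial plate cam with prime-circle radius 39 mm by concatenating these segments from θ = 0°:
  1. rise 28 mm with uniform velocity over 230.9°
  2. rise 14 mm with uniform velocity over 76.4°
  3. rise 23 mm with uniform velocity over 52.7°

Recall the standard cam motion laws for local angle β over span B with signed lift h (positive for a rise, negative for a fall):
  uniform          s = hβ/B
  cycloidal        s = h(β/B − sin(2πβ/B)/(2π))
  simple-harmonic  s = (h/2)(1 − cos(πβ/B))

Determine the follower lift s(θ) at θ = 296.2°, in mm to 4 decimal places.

seg 1 [0°–230.9°] uniform, h=28: full span → s += 28 → s = 28.0000
seg 2 [230.9°–307.3°] uniform, h=14: θ=296.2° here. β=65.3, B=76.4. 14·65.3/76.4 = 11.9660 → s = 39.9660

39.9660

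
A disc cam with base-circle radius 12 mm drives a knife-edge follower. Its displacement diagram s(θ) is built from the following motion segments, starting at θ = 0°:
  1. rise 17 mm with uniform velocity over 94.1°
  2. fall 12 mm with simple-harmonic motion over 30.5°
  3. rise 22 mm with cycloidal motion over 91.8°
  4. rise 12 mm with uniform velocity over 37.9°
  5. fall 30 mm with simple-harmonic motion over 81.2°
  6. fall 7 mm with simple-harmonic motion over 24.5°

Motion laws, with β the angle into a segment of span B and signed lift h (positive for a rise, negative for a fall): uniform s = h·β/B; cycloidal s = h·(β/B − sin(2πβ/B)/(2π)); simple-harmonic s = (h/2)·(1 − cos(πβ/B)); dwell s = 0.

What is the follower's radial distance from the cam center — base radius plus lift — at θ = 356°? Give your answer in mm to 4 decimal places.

seg 1 [0°–94.1°] uniform, h=17: full span → s += 17 → s = 17.0000
seg 2 [94.1°–124.6°] simple-harmonic, h=-12: full span → s += -12 → s = 5.0000
seg 3 [124.6°–216.4°] cycloidal, h=22: full span → s += 22 → s = 27.0000
seg 4 [216.4°–254.3°] uniform, h=12: full span → s += 12 → s = 39.0000
seg 5 [254.3°–335.5°] simple-harmonic, h=-30: full span → s += -30 → s = 9.0000
seg 6 [335.5°–360°] simple-harmonic, h=-7: θ=356° here. β=20.5, B=24.5. -7/2·(1 − cos(π·0.8367)) = -6.5496 → s = 2.4504
radial distance = base radius + s = 12 + 2.4504 = 14.4504

14.4504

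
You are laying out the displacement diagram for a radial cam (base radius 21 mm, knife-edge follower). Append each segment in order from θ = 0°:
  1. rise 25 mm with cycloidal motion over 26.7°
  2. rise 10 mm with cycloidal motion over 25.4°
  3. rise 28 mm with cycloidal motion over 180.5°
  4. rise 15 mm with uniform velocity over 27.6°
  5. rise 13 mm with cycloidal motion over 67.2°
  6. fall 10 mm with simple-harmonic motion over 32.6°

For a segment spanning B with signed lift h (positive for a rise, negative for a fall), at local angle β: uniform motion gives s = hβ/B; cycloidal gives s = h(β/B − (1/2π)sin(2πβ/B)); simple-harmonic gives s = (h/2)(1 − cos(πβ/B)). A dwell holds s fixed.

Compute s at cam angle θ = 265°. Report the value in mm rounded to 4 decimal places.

seg 1 [0°–26.7°] cycloidal, h=25: full span → s += 25 → s = 25.0000
seg 2 [26.7°–52.1°] cycloidal, h=10: full span → s += 10 → s = 35.0000
seg 3 [52.1°–232.6°] cycloidal, h=28: full span → s += 28 → s = 63.0000
seg 4 [232.6°–260.2°] uniform, h=15: full span → s += 15 → s = 78.0000
seg 5 [260.2°–327.4°] cycloidal, h=13: θ=265° here. β=4.8, B=67.2. 13·(0.0714 − sin(2π·0.0714)/(2π)) = 0.0309 → s = 78.0309

78.0309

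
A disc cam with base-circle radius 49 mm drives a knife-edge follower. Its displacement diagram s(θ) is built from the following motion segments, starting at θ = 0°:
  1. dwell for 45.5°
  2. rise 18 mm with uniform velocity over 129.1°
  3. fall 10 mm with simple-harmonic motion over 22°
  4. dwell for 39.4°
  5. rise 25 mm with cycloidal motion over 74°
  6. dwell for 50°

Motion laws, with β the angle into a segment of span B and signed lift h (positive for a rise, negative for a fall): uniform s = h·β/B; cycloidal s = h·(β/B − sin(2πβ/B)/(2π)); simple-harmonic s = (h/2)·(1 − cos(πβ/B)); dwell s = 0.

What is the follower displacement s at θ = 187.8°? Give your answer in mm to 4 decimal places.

seg 1 [0°–45.5°] dwell: s stays 0.0000
seg 2 [45.5°–174.6°] uniform, h=18: full span → s += 18 → s = 18.0000
seg 3 [174.6°–196.6°] simple-harmonic, h=-10: θ=187.8° here. β=13.2, B=22. -10/2·(1 − cos(π·0.6000)) = -6.5451 → s = 11.4549

11.4549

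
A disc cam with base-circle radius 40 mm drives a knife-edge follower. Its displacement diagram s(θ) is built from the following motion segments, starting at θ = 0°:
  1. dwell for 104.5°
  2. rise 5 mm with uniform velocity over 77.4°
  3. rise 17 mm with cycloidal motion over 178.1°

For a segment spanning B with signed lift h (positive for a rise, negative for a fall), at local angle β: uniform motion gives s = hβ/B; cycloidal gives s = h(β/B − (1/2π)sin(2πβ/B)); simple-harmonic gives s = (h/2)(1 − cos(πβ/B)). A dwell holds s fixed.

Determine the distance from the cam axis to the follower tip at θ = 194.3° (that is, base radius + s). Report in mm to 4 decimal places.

seg 1 [0°–104.5°] dwell: s stays 0.0000
seg 2 [104.5°–181.9°] uniform, h=5: full span → s += 5 → s = 5.0000
seg 3 [181.9°–360°] cycloidal, h=17: θ=194.3° here. β=12.4, B=178.1. 17·(0.0696 − sin(2π·0.0696)/(2π)) = 0.0374 → s = 5.0374
radial distance = base radius + s = 40 + 5.0374 = 45.0374

45.0374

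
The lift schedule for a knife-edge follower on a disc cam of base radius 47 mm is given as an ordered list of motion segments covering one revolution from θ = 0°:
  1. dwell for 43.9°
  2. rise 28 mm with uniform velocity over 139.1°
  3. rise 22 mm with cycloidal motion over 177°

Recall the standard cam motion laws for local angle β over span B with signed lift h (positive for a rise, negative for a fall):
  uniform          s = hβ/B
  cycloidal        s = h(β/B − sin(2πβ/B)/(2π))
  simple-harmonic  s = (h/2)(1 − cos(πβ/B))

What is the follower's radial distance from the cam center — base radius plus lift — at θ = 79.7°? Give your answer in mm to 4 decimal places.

seg 1 [0°–43.9°] dwell: s stays 0.0000
seg 2 [43.9°–183°] uniform, h=28: θ=79.7° here. β=35.8, B=139.1. 28·35.8/139.1 = 7.2063 → s = 7.2063
radial distance = base radius + s = 47 + 7.2063 = 54.2063

54.2063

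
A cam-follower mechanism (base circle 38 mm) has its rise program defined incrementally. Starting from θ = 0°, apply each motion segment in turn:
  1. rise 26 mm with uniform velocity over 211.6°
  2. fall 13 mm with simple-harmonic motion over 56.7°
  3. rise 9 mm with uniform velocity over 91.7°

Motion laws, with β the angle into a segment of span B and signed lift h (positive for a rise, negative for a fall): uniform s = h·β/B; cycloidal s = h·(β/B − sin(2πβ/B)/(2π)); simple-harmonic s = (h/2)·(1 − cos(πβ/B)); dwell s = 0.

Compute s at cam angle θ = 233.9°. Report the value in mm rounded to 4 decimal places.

seg 1 [0°–211.6°] uniform, h=26: full span → s += 26 → s = 26.0000
seg 2 [211.6°–268.3°] simple-harmonic, h=-13: θ=233.9° here. β=22.3, B=56.7. -13/2·(1 − cos(π·0.3933)) = -4.3617 → s = 21.6383

21.6383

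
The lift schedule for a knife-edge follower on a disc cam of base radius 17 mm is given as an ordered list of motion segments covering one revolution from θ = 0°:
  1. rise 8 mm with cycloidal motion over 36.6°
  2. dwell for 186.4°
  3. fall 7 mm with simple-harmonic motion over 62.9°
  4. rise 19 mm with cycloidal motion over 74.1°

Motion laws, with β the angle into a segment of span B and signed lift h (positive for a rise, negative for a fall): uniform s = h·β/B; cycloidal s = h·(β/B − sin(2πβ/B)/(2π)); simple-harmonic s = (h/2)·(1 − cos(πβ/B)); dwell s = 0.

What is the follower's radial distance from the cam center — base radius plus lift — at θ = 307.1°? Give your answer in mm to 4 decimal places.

seg 1 [0°–36.6°] cycloidal, h=8: full span → s += 8 → s = 8.0000
seg 2 [36.6°–223°] dwell: s stays 8.0000
seg 3 [223°–285.9°] simple-harmonic, h=-7: full span → s += -7 → s = 1.0000
seg 4 [285.9°–360°] cycloidal, h=19: θ=307.1° here. β=21.2, B=74.1. 19·(0.2861 − sin(2π·0.2861)/(2π)) = 2.4894 → s = 3.4894
radial distance = base radius + s = 17 + 3.4894 = 20.4894

20.4894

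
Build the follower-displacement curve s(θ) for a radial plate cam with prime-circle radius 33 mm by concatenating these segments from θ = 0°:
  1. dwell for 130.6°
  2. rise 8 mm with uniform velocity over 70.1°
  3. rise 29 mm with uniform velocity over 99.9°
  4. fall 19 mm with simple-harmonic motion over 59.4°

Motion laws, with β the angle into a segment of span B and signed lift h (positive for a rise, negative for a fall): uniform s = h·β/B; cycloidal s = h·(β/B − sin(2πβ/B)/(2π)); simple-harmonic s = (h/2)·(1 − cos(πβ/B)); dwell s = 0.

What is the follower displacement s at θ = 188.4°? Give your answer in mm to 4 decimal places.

seg 1 [0°–130.6°] dwell: s stays 0.0000
seg 2 [130.6°–200.7°] uniform, h=8: θ=188.4° here. β=57.8, B=70.1. 8·57.8/70.1 = 6.5963 → s = 6.5963

6.5963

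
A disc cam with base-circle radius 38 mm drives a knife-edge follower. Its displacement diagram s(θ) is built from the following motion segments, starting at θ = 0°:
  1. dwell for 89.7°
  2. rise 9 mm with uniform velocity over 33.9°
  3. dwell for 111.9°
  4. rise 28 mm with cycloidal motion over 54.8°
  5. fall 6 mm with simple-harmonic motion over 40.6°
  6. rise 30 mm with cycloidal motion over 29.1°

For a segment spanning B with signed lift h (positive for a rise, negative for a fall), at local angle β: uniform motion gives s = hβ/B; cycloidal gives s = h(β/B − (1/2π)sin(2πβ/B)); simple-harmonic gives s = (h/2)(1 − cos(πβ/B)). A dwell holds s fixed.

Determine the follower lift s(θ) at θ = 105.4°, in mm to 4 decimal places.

seg 1 [0°–89.7°] dwell: s stays 0.0000
seg 2 [89.7°–123.6°] uniform, h=9: θ=105.4° here. β=15.7, B=33.9. 9·15.7/33.9 = 4.1681 → s = 4.1681

4.1681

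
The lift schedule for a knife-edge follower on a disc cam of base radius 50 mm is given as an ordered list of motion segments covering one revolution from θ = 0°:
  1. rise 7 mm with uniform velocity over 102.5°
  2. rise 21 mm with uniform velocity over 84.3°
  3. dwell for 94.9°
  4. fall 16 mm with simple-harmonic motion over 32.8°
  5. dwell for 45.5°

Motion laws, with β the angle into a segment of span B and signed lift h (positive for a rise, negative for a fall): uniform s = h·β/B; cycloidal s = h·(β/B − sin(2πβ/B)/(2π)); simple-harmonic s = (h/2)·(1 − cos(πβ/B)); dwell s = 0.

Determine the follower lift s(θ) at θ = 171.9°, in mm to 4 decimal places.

seg 1 [0°–102.5°] uniform, h=7: full span → s += 7 → s = 7.0000
seg 2 [102.5°–186.8°] uniform, h=21: θ=171.9° here. β=69.4, B=84.3. 21·69.4/84.3 = 17.2883 → s = 24.2883

24.2883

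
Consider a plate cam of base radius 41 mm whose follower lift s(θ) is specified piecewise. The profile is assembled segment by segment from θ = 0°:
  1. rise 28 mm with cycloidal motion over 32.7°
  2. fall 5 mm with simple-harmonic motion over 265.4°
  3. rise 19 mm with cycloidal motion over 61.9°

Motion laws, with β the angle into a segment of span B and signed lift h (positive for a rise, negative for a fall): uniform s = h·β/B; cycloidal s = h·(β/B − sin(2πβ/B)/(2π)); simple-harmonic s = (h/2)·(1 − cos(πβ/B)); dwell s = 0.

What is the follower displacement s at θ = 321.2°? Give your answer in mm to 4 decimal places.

seg 1 [0°–32.7°] cycloidal, h=28: full span → s += 28 → s = 28.0000
seg 2 [32.7°–298.1°] simple-harmonic, h=-5: full span → s += -5 → s = 23.0000
seg 3 [298.1°–360°] cycloidal, h=19: θ=321.2° here. β=23.1, B=61.9. 19·(0.3732 − sin(2π·0.3732)/(2π)) = 4.9279 → s = 27.9279

27.9279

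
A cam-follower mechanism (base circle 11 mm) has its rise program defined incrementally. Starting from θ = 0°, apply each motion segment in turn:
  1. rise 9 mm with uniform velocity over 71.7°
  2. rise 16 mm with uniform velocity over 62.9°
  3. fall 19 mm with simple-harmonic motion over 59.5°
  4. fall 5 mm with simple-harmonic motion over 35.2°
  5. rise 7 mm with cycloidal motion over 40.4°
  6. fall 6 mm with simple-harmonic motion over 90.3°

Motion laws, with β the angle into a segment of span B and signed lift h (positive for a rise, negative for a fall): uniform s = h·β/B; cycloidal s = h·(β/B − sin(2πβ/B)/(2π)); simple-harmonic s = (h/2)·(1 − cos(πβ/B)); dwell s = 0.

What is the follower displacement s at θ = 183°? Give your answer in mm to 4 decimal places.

seg 1 [0°–71.7°] uniform, h=9: full span → s += 9 → s = 9.0000
seg 2 [71.7°–134.6°] uniform, h=16: full span → s += 16 → s = 25.0000
seg 3 [134.6°–194.1°] simple-harmonic, h=-19: θ=183° here. β=48.4, B=59.5. -19/2·(1 − cos(π·0.8134)) = -17.4146 → s = 7.5854

7.5854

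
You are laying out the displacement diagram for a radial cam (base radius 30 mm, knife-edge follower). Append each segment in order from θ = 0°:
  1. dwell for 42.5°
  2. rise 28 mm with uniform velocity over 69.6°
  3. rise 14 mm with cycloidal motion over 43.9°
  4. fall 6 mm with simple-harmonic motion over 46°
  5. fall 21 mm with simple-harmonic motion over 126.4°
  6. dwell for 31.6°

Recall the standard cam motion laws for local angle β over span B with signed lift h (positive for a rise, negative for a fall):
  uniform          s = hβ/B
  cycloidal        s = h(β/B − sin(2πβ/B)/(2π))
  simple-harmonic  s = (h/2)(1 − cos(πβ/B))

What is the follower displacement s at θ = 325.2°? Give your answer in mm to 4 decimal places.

seg 1 [0°–42.5°] dwell: s stays 0.0000
seg 2 [42.5°–112.1°] uniform, h=28: full span → s += 28 → s = 28.0000
seg 3 [112.1°–156°] cycloidal, h=14: full span → s += 14 → s = 42.0000
seg 4 [156°–202°] simple-harmonic, h=-6: full span → s += -6 → s = 36.0000
seg 5 [202°–328.4°] simple-harmonic, h=-21: θ=325.2° here. β=123.2, B=126.4. -21/2·(1 − cos(π·0.9747)) = -20.9668 → s = 15.0332

15.0332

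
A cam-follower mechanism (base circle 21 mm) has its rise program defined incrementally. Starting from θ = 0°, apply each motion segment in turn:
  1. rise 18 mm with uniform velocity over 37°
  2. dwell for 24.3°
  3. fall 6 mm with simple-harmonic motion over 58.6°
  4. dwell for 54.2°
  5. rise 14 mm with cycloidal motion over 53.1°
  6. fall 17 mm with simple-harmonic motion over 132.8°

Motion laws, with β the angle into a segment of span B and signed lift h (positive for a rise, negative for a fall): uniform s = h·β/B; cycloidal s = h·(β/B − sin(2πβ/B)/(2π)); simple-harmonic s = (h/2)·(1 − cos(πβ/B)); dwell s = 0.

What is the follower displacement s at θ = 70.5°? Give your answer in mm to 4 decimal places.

seg 1 [0°–37°] uniform, h=18: full span → s += 18 → s = 18.0000
seg 2 [37°–61.3°] dwell: s stays 18.0000
seg 3 [61.3°–119.9°] simple-harmonic, h=-6: θ=70.5° here. β=9.2, B=58.6. -6/2·(1 − cos(π·0.1570)) = -0.3576 → s = 17.6424

17.6424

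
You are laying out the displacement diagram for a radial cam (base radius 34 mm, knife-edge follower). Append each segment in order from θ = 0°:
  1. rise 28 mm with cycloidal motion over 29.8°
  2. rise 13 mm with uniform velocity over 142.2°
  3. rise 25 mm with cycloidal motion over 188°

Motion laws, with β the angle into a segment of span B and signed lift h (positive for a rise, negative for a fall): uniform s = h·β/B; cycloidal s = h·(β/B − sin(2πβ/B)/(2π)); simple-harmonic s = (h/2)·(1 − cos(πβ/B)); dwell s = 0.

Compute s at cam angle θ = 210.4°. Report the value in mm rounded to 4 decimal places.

seg 1 [0°–29.8°] cycloidal, h=28: full span → s += 28 → s = 28.0000
seg 2 [29.8°–172°] uniform, h=13: full span → s += 13 → s = 41.0000
seg 3 [172°–360°] cycloidal, h=25: θ=210.4° here. β=38.4, B=188. 25·(0.2043 − sin(2π·0.2043)/(2π)) = 1.2907 → s = 42.2907

42.2907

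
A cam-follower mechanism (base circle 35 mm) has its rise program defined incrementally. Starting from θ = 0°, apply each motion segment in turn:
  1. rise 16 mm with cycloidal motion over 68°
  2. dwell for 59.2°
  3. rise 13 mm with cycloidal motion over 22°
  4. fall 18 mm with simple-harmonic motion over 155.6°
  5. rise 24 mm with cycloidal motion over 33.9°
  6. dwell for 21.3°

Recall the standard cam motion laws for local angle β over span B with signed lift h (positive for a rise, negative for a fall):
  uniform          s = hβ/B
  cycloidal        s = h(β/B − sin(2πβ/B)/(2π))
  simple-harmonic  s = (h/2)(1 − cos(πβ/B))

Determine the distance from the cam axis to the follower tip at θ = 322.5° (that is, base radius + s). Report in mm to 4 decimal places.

seg 1 [0°–68°] cycloidal, h=16: full span → s += 16 → s = 16.0000
seg 2 [68°–127.2°] dwell: s stays 16.0000
seg 3 [127.2°–149.2°] cycloidal, h=13: full span → s += 13 → s = 29.0000
seg 4 [149.2°–304.8°] simple-harmonic, h=-18: full span → s += -18 → s = 11.0000
seg 5 [304.8°–338.7°] cycloidal, h=24: θ=322.5° here. β=17.7, B=33.9. 24·(0.5221 − sin(2π·0.5221)/(2π)) = 13.0602 → s = 24.0602
radial distance = base radius + s = 35 + 24.0602 = 59.0602

59.0602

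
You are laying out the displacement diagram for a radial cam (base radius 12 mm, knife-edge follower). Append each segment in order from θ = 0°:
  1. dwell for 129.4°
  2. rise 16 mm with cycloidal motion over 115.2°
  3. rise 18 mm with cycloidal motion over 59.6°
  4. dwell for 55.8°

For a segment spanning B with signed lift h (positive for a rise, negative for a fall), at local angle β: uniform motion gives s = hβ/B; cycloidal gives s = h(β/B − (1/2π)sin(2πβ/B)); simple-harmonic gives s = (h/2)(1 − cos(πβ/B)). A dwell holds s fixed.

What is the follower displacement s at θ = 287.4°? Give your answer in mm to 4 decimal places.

seg 1 [0°–129.4°] dwell: s stays 0.0000
seg 2 [129.4°–244.6°] cycloidal, h=16: full span → s += 16 → s = 16.0000
seg 3 [244.6°–304.2°] cycloidal, h=18: θ=287.4° here. β=42.8, B=59.6. 18·(0.7181 − sin(2π·0.7181)/(2π)) = 15.7337 → s = 31.7337

31.7337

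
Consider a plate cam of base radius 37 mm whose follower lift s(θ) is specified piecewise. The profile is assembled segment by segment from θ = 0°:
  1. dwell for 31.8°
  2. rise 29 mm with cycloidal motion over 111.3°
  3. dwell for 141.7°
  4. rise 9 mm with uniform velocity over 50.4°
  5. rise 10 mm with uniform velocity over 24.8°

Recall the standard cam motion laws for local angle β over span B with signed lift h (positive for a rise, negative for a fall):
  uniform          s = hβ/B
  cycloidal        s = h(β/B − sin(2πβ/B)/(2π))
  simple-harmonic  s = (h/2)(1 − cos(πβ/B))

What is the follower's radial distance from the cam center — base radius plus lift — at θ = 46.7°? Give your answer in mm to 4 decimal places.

seg 1 [0°–31.8°] dwell: s stays 0.0000
seg 2 [31.8°–143.1°] cycloidal, h=29: θ=46.7° here. β=14.9, B=111.3. 29·(0.1339 − sin(2π·0.1339)/(2π)) = 0.4419 → s = 0.4419
radial distance = base radius + s = 37 + 0.4419 = 37.4419

37.4419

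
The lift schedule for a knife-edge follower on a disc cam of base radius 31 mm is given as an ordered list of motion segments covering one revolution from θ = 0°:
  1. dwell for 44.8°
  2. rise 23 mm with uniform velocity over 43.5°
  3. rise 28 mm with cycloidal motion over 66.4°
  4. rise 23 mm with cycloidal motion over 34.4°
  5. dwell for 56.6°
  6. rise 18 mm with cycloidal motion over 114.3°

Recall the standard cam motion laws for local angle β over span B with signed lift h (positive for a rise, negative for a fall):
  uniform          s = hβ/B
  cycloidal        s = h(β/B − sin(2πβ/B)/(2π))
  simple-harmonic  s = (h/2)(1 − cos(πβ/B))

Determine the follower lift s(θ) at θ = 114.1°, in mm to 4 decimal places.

seg 1 [0°–44.8°] dwell: s stays 0.0000
seg 2 [44.8°–88.3°] uniform, h=23: full span → s += 23 → s = 23.0000
seg 3 [88.3°–154.7°] cycloidal, h=28: θ=114.1° here. β=25.8, B=66.4. 28·(0.3886 − sin(2π·0.3886)/(2π)) = 8.0079 → s = 31.0079

31.0079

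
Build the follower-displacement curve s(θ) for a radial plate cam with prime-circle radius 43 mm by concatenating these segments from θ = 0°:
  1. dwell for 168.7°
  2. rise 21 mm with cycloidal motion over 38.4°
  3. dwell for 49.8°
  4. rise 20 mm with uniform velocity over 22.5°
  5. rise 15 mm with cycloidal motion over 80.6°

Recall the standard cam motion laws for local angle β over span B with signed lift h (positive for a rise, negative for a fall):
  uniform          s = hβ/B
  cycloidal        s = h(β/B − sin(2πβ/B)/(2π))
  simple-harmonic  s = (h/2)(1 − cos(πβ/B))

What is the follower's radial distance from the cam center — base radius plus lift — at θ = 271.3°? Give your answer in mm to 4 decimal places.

seg 1 [0°–168.7°] dwell: s stays 0.0000
seg 2 [168.7°–207.1°] cycloidal, h=21: full span → s += 21 → s = 21.0000
seg 3 [207.1°–256.9°] dwell: s stays 21.0000
seg 4 [256.9°–279.4°] uniform, h=20: θ=271.3° here. β=14.4, B=22.5. 20·14.4/22.5 = 12.8000 → s = 33.8000
radial distance = base radius + s = 43 + 33.8000 = 76.8000

76.8000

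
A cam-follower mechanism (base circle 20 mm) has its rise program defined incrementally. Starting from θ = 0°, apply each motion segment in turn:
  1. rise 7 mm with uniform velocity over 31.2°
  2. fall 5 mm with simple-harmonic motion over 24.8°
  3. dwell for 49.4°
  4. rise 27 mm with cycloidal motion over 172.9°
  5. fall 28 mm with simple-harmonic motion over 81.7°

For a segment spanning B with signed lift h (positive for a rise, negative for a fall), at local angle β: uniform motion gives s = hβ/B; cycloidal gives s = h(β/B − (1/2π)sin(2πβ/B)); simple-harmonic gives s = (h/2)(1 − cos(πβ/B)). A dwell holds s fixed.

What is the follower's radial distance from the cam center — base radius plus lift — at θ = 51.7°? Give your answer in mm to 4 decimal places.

seg 1 [0°–31.2°] uniform, h=7: full span → s += 7 → s = 7.0000
seg 2 [31.2°–56°] simple-harmonic, h=-5: θ=51.7° here. β=20.5, B=24.8. -5/2·(1 − cos(π·0.8266)) = -4.6382 → s = 2.3618
radial distance = base radius + s = 20 + 2.3618 = 22.3618

22.3618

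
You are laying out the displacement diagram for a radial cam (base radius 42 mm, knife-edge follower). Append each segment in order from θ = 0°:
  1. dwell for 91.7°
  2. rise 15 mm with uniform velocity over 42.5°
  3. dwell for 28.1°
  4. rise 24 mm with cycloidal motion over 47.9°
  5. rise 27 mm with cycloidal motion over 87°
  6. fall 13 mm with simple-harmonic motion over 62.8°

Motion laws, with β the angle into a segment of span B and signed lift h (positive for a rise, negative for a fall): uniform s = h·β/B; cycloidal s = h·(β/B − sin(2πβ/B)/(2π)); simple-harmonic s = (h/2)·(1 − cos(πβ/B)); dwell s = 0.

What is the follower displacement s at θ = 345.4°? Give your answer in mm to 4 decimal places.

seg 1 [0°–91.7°] dwell: s stays 0.0000
seg 2 [91.7°–134.2°] uniform, h=15: full span → s += 15 → s = 15.0000
seg 3 [134.2°–162.3°] dwell: s stays 15.0000
seg 4 [162.3°–210.2°] cycloidal, h=24: full span → s += 24 → s = 39.0000
seg 5 [210.2°–297.2°] cycloidal, h=27: full span → s += 27 → s = 66.0000
seg 6 [297.2°–360°] simple-harmonic, h=-13: θ=345.4° here. β=48.2, B=62.8. -13/2·(1 − cos(π·0.7675)) = -11.3420 → s = 54.6580

54.6580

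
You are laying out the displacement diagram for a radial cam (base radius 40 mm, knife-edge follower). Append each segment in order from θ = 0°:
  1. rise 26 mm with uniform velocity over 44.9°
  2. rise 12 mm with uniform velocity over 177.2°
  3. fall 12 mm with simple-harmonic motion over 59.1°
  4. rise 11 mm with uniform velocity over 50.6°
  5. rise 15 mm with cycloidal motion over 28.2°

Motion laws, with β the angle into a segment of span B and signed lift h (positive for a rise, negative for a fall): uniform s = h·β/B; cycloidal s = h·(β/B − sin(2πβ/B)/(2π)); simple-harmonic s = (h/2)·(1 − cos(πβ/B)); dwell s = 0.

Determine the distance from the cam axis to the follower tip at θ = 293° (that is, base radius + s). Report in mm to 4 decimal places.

seg 1 [0°–44.9°] uniform, h=26: full span → s += 26 → s = 26.0000
seg 2 [44.9°–222.1°] uniform, h=12: full span → s += 12 → s = 38.0000
seg 3 [222.1°–281.2°] simple-harmonic, h=-12: full span → s += -12 → s = 26.0000
seg 4 [281.2°–331.8°] uniform, h=11: θ=293° here. β=11.8, B=50.6. 11·11.8/50.6 = 2.5652 → s = 28.5652
radial distance = base radius + s = 40 + 28.5652 = 68.5652

68.5652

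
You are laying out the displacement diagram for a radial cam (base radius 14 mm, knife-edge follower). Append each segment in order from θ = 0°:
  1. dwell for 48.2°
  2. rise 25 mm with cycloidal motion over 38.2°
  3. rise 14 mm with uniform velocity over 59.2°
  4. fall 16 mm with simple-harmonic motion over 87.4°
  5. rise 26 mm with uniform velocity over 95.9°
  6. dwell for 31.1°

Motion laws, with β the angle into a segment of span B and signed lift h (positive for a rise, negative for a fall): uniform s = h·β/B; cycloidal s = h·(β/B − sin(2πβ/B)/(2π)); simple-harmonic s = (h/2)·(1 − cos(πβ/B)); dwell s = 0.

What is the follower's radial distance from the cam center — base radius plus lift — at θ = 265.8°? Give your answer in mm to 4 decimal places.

seg 1 [0°–48.2°] dwell: s stays 0.0000
seg 2 [48.2°–86.4°] cycloidal, h=25: full span → s += 25 → s = 25.0000
seg 3 [86.4°–145.6°] uniform, h=14: full span → s += 14 → s = 39.0000
seg 4 [145.6°–233°] simple-harmonic, h=-16: full span → s += -16 → s = 23.0000
seg 5 [233°–328.9°] uniform, h=26: θ=265.8° here. β=32.8, B=95.9. 26·32.8/95.9 = 8.8926 → s = 31.8926
radial distance = base radius + s = 14 + 31.8926 = 45.8926

45.8926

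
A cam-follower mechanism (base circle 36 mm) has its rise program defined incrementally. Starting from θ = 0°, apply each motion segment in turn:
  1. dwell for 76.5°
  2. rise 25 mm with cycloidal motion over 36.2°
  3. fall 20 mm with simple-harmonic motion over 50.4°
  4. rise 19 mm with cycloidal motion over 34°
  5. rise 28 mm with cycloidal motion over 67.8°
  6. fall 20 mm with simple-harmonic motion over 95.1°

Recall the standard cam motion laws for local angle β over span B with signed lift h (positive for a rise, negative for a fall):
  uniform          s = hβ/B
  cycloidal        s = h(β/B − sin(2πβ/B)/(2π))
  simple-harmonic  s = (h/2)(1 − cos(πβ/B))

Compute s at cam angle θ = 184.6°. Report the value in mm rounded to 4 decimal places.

seg 1 [0°–76.5°] dwell: s stays 0.0000
seg 2 [76.5°–112.7°] cycloidal, h=25: full span → s += 25 → s = 25.0000
seg 3 [112.7°–163.1°] simple-harmonic, h=-20: full span → s += -20 → s = 5.0000
seg 4 [163.1°–197.1°] cycloidal, h=19: θ=184.6° here. β=21.5, B=34. 19·(0.6324 − sin(2π·0.6324)/(2π)) = 14.2494 → s = 19.2494

19.2494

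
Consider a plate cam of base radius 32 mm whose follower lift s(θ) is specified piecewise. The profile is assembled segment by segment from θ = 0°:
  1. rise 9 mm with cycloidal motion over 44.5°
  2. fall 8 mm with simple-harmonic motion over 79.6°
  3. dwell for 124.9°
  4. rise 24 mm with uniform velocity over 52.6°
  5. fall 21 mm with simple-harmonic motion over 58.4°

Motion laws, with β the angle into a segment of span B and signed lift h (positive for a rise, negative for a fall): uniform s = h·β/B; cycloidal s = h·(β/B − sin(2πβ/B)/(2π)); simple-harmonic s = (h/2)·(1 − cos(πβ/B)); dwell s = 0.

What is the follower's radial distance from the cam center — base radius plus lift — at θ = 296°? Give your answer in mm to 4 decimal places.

seg 1 [0°–44.5°] cycloidal, h=9: full span → s += 9 → s = 9.0000
seg 2 [44.5°–124.1°] simple-harmonic, h=-8: full span → s += -8 → s = 1.0000
seg 3 [124.1°–249°] dwell: s stays 1.0000
seg 4 [249°–301.6°] uniform, h=24: θ=296° here. β=47, B=52.6. 24·47/52.6 = 21.4449 → s = 22.4449
radial distance = base radius + s = 32 + 22.4449 = 54.4449

54.4449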